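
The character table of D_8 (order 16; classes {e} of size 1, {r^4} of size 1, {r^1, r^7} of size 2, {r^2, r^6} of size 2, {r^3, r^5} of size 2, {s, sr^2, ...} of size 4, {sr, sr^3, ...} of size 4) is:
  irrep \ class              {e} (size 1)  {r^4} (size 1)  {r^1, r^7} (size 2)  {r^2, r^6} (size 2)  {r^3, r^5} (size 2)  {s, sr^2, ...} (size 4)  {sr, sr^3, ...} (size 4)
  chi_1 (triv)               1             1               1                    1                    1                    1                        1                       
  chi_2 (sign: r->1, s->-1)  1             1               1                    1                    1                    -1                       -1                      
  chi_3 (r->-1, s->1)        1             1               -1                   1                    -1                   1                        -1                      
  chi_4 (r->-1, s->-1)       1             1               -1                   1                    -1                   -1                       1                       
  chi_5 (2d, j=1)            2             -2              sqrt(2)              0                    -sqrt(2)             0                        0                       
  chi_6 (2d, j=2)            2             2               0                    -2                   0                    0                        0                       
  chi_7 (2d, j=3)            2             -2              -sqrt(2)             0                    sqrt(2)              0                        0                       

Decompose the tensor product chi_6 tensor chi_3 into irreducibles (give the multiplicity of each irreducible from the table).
chi_6 tensor chi_3 = chi_6 (all other irreducibles have multiplicity 0).

Argument: The character of a tensor product is the pointwise product (chi_6 * chi_3)(C) = chi_6(C) * chi_3(C):
  {e}: (2)*(1), {r^4}: (2)*(1), {r^1, r^7}: (0)*(-1), {r^2, r^6}: (-2)*(1), {r^3, r^5}: (0)*(-1), {s, sr^2, ...}: (0)*(1), {sr, sr^3, ...}: (0)*(-1)
so (chi_6 * chi_3) takes values
  {e} -> 2, {r^4} -> 2, {r^1, r^7} -> 0, {r^2, r^6} -> -2, {r^3, r^5} -> 0, {s, sr^2, ...} -> 0, {sr, sr^3, ...} -> 0.
Now take the inner product of this character with each irreducible chi from the table, <chi_6*chi_3, chi> = (1/16) sum_C |C| (chi_6*chi_3)(C) conj(chi(C)):
  <chi_6*chi_3, chi_1> = (1/16)[1*(2)*conj(1) + 1*(2)*conj(1) + 2*(0)*conj(1) + 2*(-2)*conj(1) + 2*(0)*conj(1) + 4*(0)*conj(1) + 4*(0)*conj(1)]
      = (1/16)[(2) + (2) + (0) + (-4) + (0) + (0) + (0)] = 0/16 = 0
  <chi_6*chi_3, chi_2> = (1/16)[1*(2)*conj(1) + 1*(2)*conj(1) + 2*(0)*conj(1) + 2*(-2)*conj(1) + 2*(0)*conj(1) + 4*(0)*conj(-1) + 4*(0)*conj(-1)]
      = (1/16)[(2) + (2) + (0) + (-4) + (0) + (0) + (0)] = 0/16 = 0
  <chi_6*chi_3, chi_3> = (1/16)[1*(2)*conj(1) + 1*(2)*conj(1) + 2*(0)*conj(-1) + 2*(-2)*conj(1) + 2*(0)*conj(-1) + 4*(0)*conj(1) + 4*(0)*conj(-1)]
      = (1/16)[(2) + (2) + (0) + (-4) + (0) + (0) + (0)] = 0/16 = 0
  <chi_6*chi_3, chi_4> = (1/16)[1*(2)*conj(1) + 1*(2)*conj(1) + 2*(0)*conj(-1) + 2*(-2)*conj(1) + 2*(0)*conj(-1) + 4*(0)*conj(-1) + 4*(0)*conj(1)]
      = (1/16)[(2) + (2) + (0) + (-4) + (0) + (0) + (0)] = 0/16 = 0
  <chi_6*chi_3, chi_5> = (1/16)[1*(2)*conj(2) + 1*(2)*conj(-2) + 2*(0)*conj(sqrt(2)) + 2*(-2)*conj(0) + 2*(0)*conj(-sqrt(2)) + 4*(0)*conj(0) + 4*(0)*conj(0)]
      = (1/16)[(4) + (-4) + (0) + (0) + (0) + (0) + (0)] = 0/16 = 0
  <chi_6*chi_3, chi_6> = (1/16)[1*(2)*conj(2) + 1*(2)*conj(2) + 2*(0)*conj(0) + 2*(-2)*conj(-2) + 2*(0)*conj(0) + 4*(0)*conj(0) + 4*(0)*conj(0)]
      = (1/16)[(4) + (4) + (0) + (8) + (0) + (0) + (0)] = 16/16 = 1
  <chi_6*chi_3, chi_7> = (1/16)[1*(2)*conj(2) + 1*(2)*conj(-2) + 2*(0)*conj(-sqrt(2)) + 2*(-2)*conj(0) + 2*(0)*conj(sqrt(2)) + 4*(0)*conj(0) + 4*(0)*conj(0)]
      = (1/16)[(4) + (-4) + (0) + (0) + (0) + (0) + (0)] = 0/16 = 0
Hence the multiplicities are chi_6: 1. Dimension check: dim(chi_6)*dim(chi_3) = 2*1 = 2 and sum (mult * dim) = 1*2 = 2.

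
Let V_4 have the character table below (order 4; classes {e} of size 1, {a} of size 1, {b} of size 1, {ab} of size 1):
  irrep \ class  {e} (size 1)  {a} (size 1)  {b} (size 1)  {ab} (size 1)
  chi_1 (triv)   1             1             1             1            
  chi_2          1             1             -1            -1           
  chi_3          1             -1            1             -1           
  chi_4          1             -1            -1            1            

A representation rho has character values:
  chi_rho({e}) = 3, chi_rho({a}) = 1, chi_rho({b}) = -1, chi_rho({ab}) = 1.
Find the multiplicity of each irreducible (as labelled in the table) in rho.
Multiplicities: chi_1: 1, chi_2: 1, chi_3: 0, chi_4: 1.

Derivation: Use <chi_rho, chi> = (1/|G|) sum_C |C| * chi_rho(C) * conj(chi(C)) with |G| = 4 for each irreducible chi in the table:
  <chi_rho, chi_1> = (1/4)[1*(3)*conj(1) + 1*(1)*conj(1) + 1*(-1)*conj(1) + 1*(1)*conj(1)]
      = (1/4)[(3) + (1) + (-1) + (1)] = 4/4 = 1
  <chi_rho, chi_2> = (1/4)[1*(3)*conj(1) + 1*(1)*conj(1) + 1*(-1)*conj(-1) + 1*(1)*conj(-1)]
      = (1/4)[(3) + (1) + (1) + (-1)] = 4/4 = 1
  <chi_rho, chi_3> = (1/4)[1*(3)*conj(1) + 1*(1)*conj(-1) + 1*(-1)*conj(1) + 1*(1)*conj(-1)]
      = (1/4)[(3) + (-1) + (-1) + (-1)] = 0/4 = 0
  <chi_rho, chi_4> = (1/4)[1*(3)*conj(1) + 1*(1)*conj(-1) + 1*(-1)*conj(-1) + 1*(1)*conj(1)]
      = (1/4)[(3) + (-1) + (1) + (1)] = 4/4 = 1
Dimension check: dim(rho) = sum (mult * dim) = 1*1 + 1*1 + 0*1 + 1*1 = 3 = chi_rho(e) = 3.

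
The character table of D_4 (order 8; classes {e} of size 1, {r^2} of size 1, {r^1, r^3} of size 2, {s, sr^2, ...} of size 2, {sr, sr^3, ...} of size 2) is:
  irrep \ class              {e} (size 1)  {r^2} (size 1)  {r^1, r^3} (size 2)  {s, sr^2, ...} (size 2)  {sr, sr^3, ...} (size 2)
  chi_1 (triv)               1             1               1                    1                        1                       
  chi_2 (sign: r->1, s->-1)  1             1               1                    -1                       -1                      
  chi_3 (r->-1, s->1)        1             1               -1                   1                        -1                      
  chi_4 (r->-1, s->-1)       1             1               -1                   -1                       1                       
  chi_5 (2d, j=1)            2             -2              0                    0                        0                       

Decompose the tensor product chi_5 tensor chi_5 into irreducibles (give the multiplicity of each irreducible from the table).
chi_5 tensor chi_5 = chi_1 + chi_2 + chi_3 + chi_4 (all other irreducibles have multiplicity 0).

Working: The character of a tensor product is the pointwise product (chi_5 * chi_5)(C) = chi_5(C) * chi_5(C):
  {e}: (2)*(2), {r^2}: (-2)*(-2), {r^1, r^3}: (0)*(0), {s, sr^2, ...}: (0)*(0), {sr, sr^3, ...}: (0)*(0)
so (chi_5 * chi_5) takes values
  {e} -> 4, {r^2} -> 4, {r^1, r^3} -> 0, {s, sr^2, ...} -> 0, {sr, sr^3, ...} -> 0.
Now take the inner product of this character with each irreducible chi from the table, <chi_5*chi_5, chi> = (1/8) sum_C |C| (chi_5*chi_5)(C) conj(chi(C)):
  <chi_5*chi_5, chi_1> = (1/8)[1*(4)*conj(1) + 1*(4)*conj(1) + 2*(0)*conj(1) + 2*(0)*conj(1) + 2*(0)*conj(1)]
      = (1/8)[(4) + (4) + (0) + (0) + (0)] = 8/8 = 1
  <chi_5*chi_5, chi_2> = (1/8)[1*(4)*conj(1) + 1*(4)*conj(1) + 2*(0)*conj(1) + 2*(0)*conj(-1) + 2*(0)*conj(-1)]
      = (1/8)[(4) + (4) + (0) + (0) + (0)] = 8/8 = 1
  <chi_5*chi_5, chi_3> = (1/8)[1*(4)*conj(1) + 1*(4)*conj(1) + 2*(0)*conj(-1) + 2*(0)*conj(1) + 2*(0)*conj(-1)]
      = (1/8)[(4) + (4) + (0) + (0) + (0)] = 8/8 = 1
  <chi_5*chi_5, chi_4> = (1/8)[1*(4)*conj(1) + 1*(4)*conj(1) + 2*(0)*conj(-1) + 2*(0)*conj(-1) + 2*(0)*conj(1)]
      = (1/8)[(4) + (4) + (0) + (0) + (0)] = 8/8 = 1
  <chi_5*chi_5, chi_5> = (1/8)[1*(4)*conj(2) + 1*(4)*conj(-2) + 2*(0)*conj(0) + 2*(0)*conj(0) + 2*(0)*conj(0)]
      = (1/8)[(8) + (-8) + (0) + (0) + (0)] = 0/8 = 0
Hence the multiplicities are chi_1: 1, chi_2: 1, chi_3: 1, chi_4: 1. Dimension check: dim(chi_5)*dim(chi_5) = 2*2 = 4 and sum (mult * dim) = 1*1 + 1*1 + 1*1 + 1*1 = 4.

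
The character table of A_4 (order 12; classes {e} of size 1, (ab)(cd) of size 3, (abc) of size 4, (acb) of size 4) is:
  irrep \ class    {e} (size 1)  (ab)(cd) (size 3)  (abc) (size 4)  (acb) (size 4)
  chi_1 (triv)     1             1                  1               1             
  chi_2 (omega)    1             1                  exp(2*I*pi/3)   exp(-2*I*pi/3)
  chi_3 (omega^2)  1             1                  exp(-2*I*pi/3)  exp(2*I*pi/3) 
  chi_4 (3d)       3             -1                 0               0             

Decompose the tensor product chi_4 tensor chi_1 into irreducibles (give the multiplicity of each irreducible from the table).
chi_4 tensor chi_1 = chi_4 (all other irreducibles have multiplicity 0).

The character of a tensor product is the pointwise product (chi_4 * chi_1)(C) = chi_4(C) * chi_1(C):
  {e}: (3)*(1), (ab)(cd): (-1)*(1), (abc): (0)*(1), (acb): (0)*(1)
so (chi_4 * chi_1) takes values
  {e} -> 3, (ab)(cd) -> -1, (abc) -> 0, (acb) -> 0.
Now take the inner product of this character with each irreducible chi from the table, <chi_4*chi_1, chi> = (1/12) sum_C |C| (chi_4*chi_1)(C) conj(chi(C)):
  <chi_4*chi_1, chi_1> = (1/12)[1*(3)*conj(1) + 3*(-1)*conj(1) + 4*(0)*conj(1) + 4*(0)*conj(1)]
      = (1/12)[(3) + (-3) + (0) + (0)] = 0/12 = 0
  <chi_4*chi_1, chi_2> = (1/12)[1*(3)*conj(1) + 3*(-1)*conj(1) + 4*(0)*conj(exp(2*I*pi/3)) + 4*(0)*conj(exp(-2*I*pi/3))]
      = (1/12)[(3) + (-3) + (0) + (0)] = 0/12 = 0
  <chi_4*chi_1, chi_3> = (1/12)[1*(3)*conj(1) + 3*(-1)*conj(1) + 4*(0)*conj(exp(-2*I*pi/3)) + 4*(0)*conj(exp(2*I*pi/3))]
      = (1/12)[(3) + (-3) + (0) + (0)] = 0/12 = 0
  <chi_4*chi_1, chi_4> = (1/12)[1*(3)*conj(3) + 3*(-1)*conj(-1) + 4*(0)*conj(0) + 4*(0)*conj(0)]
      = (1/12)[(9) + (3) + (0) + (0)] = 12/12 = 1
(Exp terms are combined using exp(i*s)*conj(exp(i*t)) = exp(i*(s-t)), and sums of them are collapsed using the identity that for every m > 1 the m distinct m-th roots of unity sum to 0, e.g. 1 + exp(2*I*pi/3) + exp(-2*I*pi/3) = 0.)
Hence the multiplicities are chi_4: 1. Dimension check: dim(chi_4)*dim(chi_1) = 3*1 = 3 and sum (mult * dim) = 1*3 = 3.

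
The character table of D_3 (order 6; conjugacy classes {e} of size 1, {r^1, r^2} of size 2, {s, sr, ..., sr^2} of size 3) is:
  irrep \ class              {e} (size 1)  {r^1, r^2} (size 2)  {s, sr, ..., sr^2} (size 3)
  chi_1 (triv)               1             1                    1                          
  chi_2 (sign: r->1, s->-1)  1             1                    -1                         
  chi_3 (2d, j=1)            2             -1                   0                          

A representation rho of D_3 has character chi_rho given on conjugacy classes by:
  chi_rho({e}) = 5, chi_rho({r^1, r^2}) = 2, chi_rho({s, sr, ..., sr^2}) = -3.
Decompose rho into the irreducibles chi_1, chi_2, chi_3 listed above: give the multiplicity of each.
Multiplicities: chi_1: 0, chi_2: 3, chi_3: 1.

Justification: Use <chi_rho, chi> = (1/|G|) sum_C |C| * chi_rho(C) * conj(chi(C)) with |G| = 6 for each irreducible chi in the table:
  <chi_rho, chi_1> = (1/6)[1*(5)*conj(1) + 2*(2)*conj(1) + 3*(-3)*conj(1)]
      = (1/6)[(5) + (4) + (-9)] = 0/6 = 0
  <chi_rho, chi_2> = (1/6)[1*(5)*conj(1) + 2*(2)*conj(1) + 3*(-3)*conj(-1)]
      = (1/6)[(5) + (4) + (9)] = 18/6 = 3
  <chi_rho, chi_3> = (1/6)[1*(5)*conj(2) + 2*(2)*conj(-1) + 3*(-3)*conj(0)]
      = (1/6)[(10) + (-4) + (0)] = 6/6 = 1
Dimension check: dim(rho) = sum (mult * dim) = 0*1 + 3*1 + 1*2 = 5 = chi_rho(e) = 5.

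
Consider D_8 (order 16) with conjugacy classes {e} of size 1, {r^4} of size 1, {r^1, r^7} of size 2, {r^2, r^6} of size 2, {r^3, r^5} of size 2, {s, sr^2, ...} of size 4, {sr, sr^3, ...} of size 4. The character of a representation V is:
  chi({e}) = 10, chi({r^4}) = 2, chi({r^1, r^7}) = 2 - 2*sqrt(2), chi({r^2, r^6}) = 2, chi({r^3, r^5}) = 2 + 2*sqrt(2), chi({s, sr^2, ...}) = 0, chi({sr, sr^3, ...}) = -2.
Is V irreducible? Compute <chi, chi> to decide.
Not irreducible (reducible): <chi, chi> = 11 > 1.

Solution. <chi, chi> = (1/|G|) sum_C |C| * |chi(C)|^2 = (1/16)[1*|10|^2 + 1*|2|^2 + 2*|2 - 2*sqrt(2)|^2 + 2*|2|^2 + 2*|2 + 2*sqrt(2)|^2 + 4*|0|^2 + 4*|-2|^2]
  = (1/16)[(100) + (4) + (24 - 16*sqrt(2)) + (8) + (16*sqrt(2) + 24) + (0) + (16)] = 176/16 = 11.
A character is irreducible iff <chi, chi> = 1, so this representation is reducible.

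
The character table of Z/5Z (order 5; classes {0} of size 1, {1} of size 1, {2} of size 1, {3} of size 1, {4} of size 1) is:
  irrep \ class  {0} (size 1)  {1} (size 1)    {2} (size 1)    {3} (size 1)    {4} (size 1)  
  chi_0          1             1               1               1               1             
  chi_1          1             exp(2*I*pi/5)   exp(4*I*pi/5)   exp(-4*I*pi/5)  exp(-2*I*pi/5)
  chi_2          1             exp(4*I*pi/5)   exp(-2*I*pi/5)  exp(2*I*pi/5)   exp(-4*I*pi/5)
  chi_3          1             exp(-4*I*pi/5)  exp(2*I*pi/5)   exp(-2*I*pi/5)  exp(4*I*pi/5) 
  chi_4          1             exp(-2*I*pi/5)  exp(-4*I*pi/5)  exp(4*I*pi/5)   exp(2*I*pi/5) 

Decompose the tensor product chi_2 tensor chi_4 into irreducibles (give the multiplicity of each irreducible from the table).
chi_2 tensor chi_4 = chi_1 (all other irreducibles have multiplicity 0).

Reasoning: The character of a tensor product is the pointwise product (chi_2 * chi_4)(C) = chi_2(C) * chi_4(C):
  {0}: (1)*(1), {1}: (exp(4*I*pi/5))*(exp(-2*I*pi/5)), {2}: (exp(-2*I*pi/5))*(exp(-4*I*pi/5)), {3}: (exp(2*I*pi/5))*(exp(4*I*pi/5)), {4}: (exp(-4*I*pi/5))*(exp(2*I*pi/5))
so (chi_2 * chi_4) takes values
  {0} -> 1, {1} -> exp(2*I*pi/5), {2} -> exp(4*I*pi/5), {3} -> exp(-4*I*pi/5), {4} -> exp(-2*I*pi/5).
Now take the inner product of this character with each irreducible chi from the table, <chi_2*chi_4, chi> = (1/5) sum_C |C| (chi_2*chi_4)(C) conj(chi(C)):
  <chi_2*chi_4, chi_0> = (1/5)[1*(1)*conj(1) + 1*(exp(2*I*pi/5))*conj(1) + 1*(exp(4*I*pi/5))*conj(1) + 1*(exp(-4*I*pi/5))*conj(1) + 1*(exp(-2*I*pi/5))*conj(1)]
      = (1/5)[(1) + (exp(2*I*pi/5)) + (exp(4*I*pi/5)) + (exp(-4*I*pi/5)) + (exp(-2*I*pi/5))] = 0/5 = 0
  <chi_2*chi_4, chi_1> = (1/5)[1*(1)*conj(1) + 1*(exp(2*I*pi/5))*conj(exp(2*I*pi/5)) + 1*(exp(4*I*pi/5))*conj(exp(4*I*pi/5)) + 1*(exp(-4*I*pi/5))*conj(exp(-4*I*pi/5)) + 1*(exp(-2*I*pi/5))*conj(exp(-2*I*pi/5))]
      = (1/5)[(1) + (1) + (1) + (1) + (1)] = 5/5 = 1
  <chi_2*chi_4, chi_2> = (1/5)[1*(1)*conj(1) + 1*(exp(2*I*pi/5))*conj(exp(4*I*pi/5)) + 1*(exp(4*I*pi/5))*conj(exp(-2*I*pi/5)) + 1*(exp(-4*I*pi/5))*conj(exp(2*I*pi/5)) + 1*(exp(-2*I*pi/5))*conj(exp(-4*I*pi/5))]
      = (1/5)[(1) + (exp(-2*I*pi/5)) + (exp(-4*I*pi/5)) + (exp(4*I*pi/5)) + (exp(2*I*pi/5))] = 0/5 = 0
  <chi_2*chi_4, chi_3> = (1/5)[1*(1)*conj(1) + 1*(exp(2*I*pi/5))*conj(exp(-4*I*pi/5)) + 1*(exp(4*I*pi/5))*conj(exp(2*I*pi/5)) + 1*(exp(-4*I*pi/5))*conj(exp(-2*I*pi/5)) + 1*(exp(-2*I*pi/5))*conj(exp(4*I*pi/5))]
      = (1/5)[(1) + (exp(-4*I*pi/5)) + (exp(2*I*pi/5)) + (exp(-2*I*pi/5)) + (exp(4*I*pi/5))] = 0/5 = 0
  <chi_2*chi_4, chi_4> = (1/5)[1*(1)*conj(1) + 1*(exp(2*I*pi/5))*conj(exp(-2*I*pi/5)) + 1*(exp(4*I*pi/5))*conj(exp(-4*I*pi/5)) + 1*(exp(-4*I*pi/5))*conj(exp(4*I*pi/5)) + 1*(exp(-2*I*pi/5))*conj(exp(2*I*pi/5))]
      = (1/5)[(1) + (exp(4*I*pi/5)) + (exp(-2*I*pi/5)) + (exp(2*I*pi/5)) + (exp(-4*I*pi/5))] = 0/5 = 0
(Exp terms are combined using exp(i*s)*conj(exp(i*t)) = exp(i*(s-t)), and sums of them are collapsed using the identity that for every m > 1 the m distinct m-th roots of unity sum to 0, e.g. 1 + exp(2*I*pi/3) + exp(-2*I*pi/3) = 0.)
Hence the multiplicities are chi_1: 1. Dimension check: dim(chi_2)*dim(chi_4) = 1*1 = 1 and sum (mult * dim) = 1*1 = 1.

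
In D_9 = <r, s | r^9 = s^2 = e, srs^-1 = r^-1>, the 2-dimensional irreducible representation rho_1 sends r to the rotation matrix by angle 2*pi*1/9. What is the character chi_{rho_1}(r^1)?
chi_{rho_1}(r^1) = 2*cos(2*pi*1*1/9) = 2*cos(2*pi/9)

Argument: rho_1(r^1) is rotation by angle 2*pi*1*1/9, whose trace is 2*cos(2*pi*1*1/9) = 2*cos(2*pi/9).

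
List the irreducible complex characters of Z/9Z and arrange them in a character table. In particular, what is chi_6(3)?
Character table of Z/9Z (irreps indexed chi_0,...,chi_8 with chi_k(m) = zeta_9^(k*m), zeta_9 = exp(2*pi*i/9)):
  irrep \ class  {0} (size 1)  {1} (size 1)    {2} (size 1)    {3} (size 1)    {4} (size 1)    {5} (size 1)    {6} (size 1)    {7} (size 1)    {8} (size 1)  
  chi_0          1             1               1               1               1               1               1               1               1             
  chi_1          1             exp(2*I*pi/9)   exp(4*I*pi/9)   exp(2*I*pi/3)   exp(8*I*pi/9)   exp(-8*I*pi/9)  exp(-2*I*pi/3)  exp(-4*I*pi/9)  exp(-2*I*pi/9)
  chi_2          1             exp(4*I*pi/9)   exp(8*I*pi/9)   exp(-2*I*pi/3)  exp(-2*I*pi/9)  exp(2*I*pi/9)   exp(2*I*pi/3)   exp(-8*I*pi/9)  exp(-4*I*pi/9)
  chi_3          1             exp(2*I*pi/3)   exp(-2*I*pi/3)  1               exp(2*I*pi/3)   exp(-2*I*pi/3)  1               exp(2*I*pi/3)   exp(-2*I*pi/3)
  chi_4          1             exp(8*I*pi/9)   exp(-2*I*pi/9)  exp(2*I*pi/3)   exp(-4*I*pi/9)  exp(4*I*pi/9)   exp(-2*I*pi/3)  exp(2*I*pi/9)   exp(-8*I*pi/9)
  chi_5          1             exp(-8*I*pi/9)  exp(2*I*pi/9)   exp(-2*I*pi/3)  exp(4*I*pi/9)   exp(-4*I*pi/9)  exp(2*I*pi/3)   exp(-2*I*pi/9)  exp(8*I*pi/9) 
  chi_6          1             exp(-2*I*pi/3)  exp(2*I*pi/3)   1               exp(-2*I*pi/3)  exp(2*I*pi/3)   1               exp(-2*I*pi/3)  exp(2*I*pi/3) 
  chi_7          1             exp(-4*I*pi/9)  exp(-8*I*pi/9)  exp(2*I*pi/3)   exp(2*I*pi/9)   exp(-2*I*pi/9)  exp(-2*I*pi/3)  exp(8*I*pi/9)   exp(4*I*pi/9) 
  chi_8          1             exp(-2*I*pi/9)  exp(-4*I*pi/9)  exp(-2*I*pi/3)  exp(-8*I*pi/9)  exp(8*I*pi/9)   exp(2*I*pi/3)   exp(4*I*pi/9)   exp(2*I*pi/9) 

Spot check: chi_6(3) = zeta_9^(6*3) = zeta_9^18 = 1.

Argument: Z/9Z is abelian, so all 9 irreducible complex representations are 1-dimensional. They are given by chi_k(m) = zeta_9^(k*m) for k = 0,...,8. Row orthogonality: sum_m chi_k(m) conj(chi_l(m)) = 9 * [k = l].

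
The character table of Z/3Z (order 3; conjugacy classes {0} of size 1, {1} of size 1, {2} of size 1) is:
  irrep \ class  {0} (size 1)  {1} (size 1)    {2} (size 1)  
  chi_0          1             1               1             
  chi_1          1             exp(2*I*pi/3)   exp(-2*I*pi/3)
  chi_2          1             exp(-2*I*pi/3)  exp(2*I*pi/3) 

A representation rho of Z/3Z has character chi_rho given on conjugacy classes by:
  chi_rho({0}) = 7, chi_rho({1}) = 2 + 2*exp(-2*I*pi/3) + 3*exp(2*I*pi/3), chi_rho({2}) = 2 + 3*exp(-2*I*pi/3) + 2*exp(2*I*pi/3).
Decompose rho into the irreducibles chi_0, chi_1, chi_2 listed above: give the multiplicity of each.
Multiplicities: chi_0: 2, chi_1: 3, chi_2: 2.

Explanation: Use <chi_rho, chi> = (1/|G|) sum_C |C| * chi_rho(C) * conj(chi(C)) with |G| = 3 for each irreducible chi in the table:
  <chi_rho, chi_0> = (1/3)[1*(7)*conj(1) + 1*(2 + 2*exp(-2*I*pi/3) + 3*exp(2*I*pi/3))*conj(1) + 1*(2 + 3*exp(-2*I*pi/3) + 2*exp(2*I*pi/3))*conj(1)]
      = (1/3)[(7) + (2 + 2*exp(-2*I*pi/3) + 3*exp(2*I*pi/3)) + (2 + 3*exp(-2*I*pi/3) + 2*exp(2*I*pi/3))] = 6/3 = 2
  <chi_rho, chi_1> = (1/3)[1*(7)*conj(1) + 1*(2 + 2*exp(-2*I*pi/3) + 3*exp(2*I*pi/3))*conj(exp(2*I*pi/3)) + 1*(2 + 3*exp(-2*I*pi/3) + 2*exp(2*I*pi/3))*conj(exp(-2*I*pi/3))]
      = (1/3)[(7) + (1) + (1)] = 9/3 = 3
  <chi_rho, chi_2> = (1/3)[1*(7)*conj(1) + 1*(2 + 2*exp(-2*I*pi/3) + 3*exp(2*I*pi/3))*conj(exp(-2*I*pi/3)) + 1*(2 + 3*exp(-2*I*pi/3) + 2*exp(2*I*pi/3))*conj(exp(2*I*pi/3))]
      = (1/3)[(7) + (2 + 3*exp(-2*I*pi/3) + 2*exp(2*I*pi/3)) + (2 + 2*exp(-2*I*pi/3) + 3*exp(2*I*pi/3))] = 6/3 = 2
(Exp terms are combined using exp(i*s)*conj(exp(i*t)) = exp(i*(s-t)), and sums of them are collapsed using the identity that for every m > 1 the m distinct m-th roots of unity sum to 0, e.g. 1 + exp(2*I*pi/3) + exp(-2*I*pi/3) = 0.)
Dimension check: dim(rho) = sum (mult * dim) = 2*1 + 3*1 + 2*1 = 7 = chi_rho(e) = 7.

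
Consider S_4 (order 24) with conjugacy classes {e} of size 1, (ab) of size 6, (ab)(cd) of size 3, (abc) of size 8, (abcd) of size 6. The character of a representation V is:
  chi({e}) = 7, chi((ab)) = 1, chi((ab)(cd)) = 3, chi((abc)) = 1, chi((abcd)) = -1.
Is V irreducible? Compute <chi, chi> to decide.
Not irreducible (reducible): <chi, chi> = 4 > 1.

Details: <chi, chi> = (1/|G|) sum_C |C| * |chi(C)|^2 = (1/24)[1*|7|^2 + 6*|1|^2 + 3*|3|^2 + 8*|1|^2 + 6*|-1|^2]
  = (1/24)[(49) + (6) + (27) + (8) + (6)] = 96/24 = 4.
A character is irreducible iff <chi, chi> = 1, so this representation is reducible.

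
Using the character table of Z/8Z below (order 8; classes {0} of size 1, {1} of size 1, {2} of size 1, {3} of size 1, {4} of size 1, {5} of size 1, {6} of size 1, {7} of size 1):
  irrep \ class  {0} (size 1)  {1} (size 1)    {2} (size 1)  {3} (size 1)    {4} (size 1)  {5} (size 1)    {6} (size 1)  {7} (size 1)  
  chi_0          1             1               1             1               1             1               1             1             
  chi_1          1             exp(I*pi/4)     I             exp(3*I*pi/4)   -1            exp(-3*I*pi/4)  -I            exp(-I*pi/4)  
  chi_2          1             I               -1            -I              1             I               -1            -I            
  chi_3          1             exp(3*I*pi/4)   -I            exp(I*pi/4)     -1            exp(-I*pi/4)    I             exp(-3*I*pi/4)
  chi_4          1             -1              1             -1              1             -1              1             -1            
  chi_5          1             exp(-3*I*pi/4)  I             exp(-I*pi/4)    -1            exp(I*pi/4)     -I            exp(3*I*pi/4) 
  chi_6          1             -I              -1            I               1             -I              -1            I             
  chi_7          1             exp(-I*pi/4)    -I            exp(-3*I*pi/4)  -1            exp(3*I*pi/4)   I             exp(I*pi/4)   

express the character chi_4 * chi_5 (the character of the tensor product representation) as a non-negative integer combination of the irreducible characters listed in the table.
chi_4 tensor chi_5 = chi_1 (all other irreducibles have multiplicity 0).

The character of a tensor product is the pointwise product (chi_4 * chi_5)(C) = chi_4(C) * chi_5(C):
  {0}: (1)*(1), {1}: (-1)*(exp(-3*I*pi/4)), {2}: (1)*(I), {3}: (-1)*(exp(-I*pi/4)), {4}: (1)*(-1), {5}: (-1)*(exp(I*pi/4)), {6}: (1)*(-I), {7}: (-1)*(exp(3*I*pi/4))
so (chi_4 * chi_5) takes values
  {0} -> 1, {1} -> -exp(-3*I*pi/4), {2} -> I, {3} -> -exp(-I*pi/4), {4} -> -1, {5} -> -exp(I*pi/4), {6} -> -I, {7} -> -exp(3*I*pi/4).
Now take the inner product of this character with each irreducible chi from the table, <chi_4*chi_5, chi> = (1/8) sum_C |C| (chi_4*chi_5)(C) conj(chi(C)):
  <chi_4*chi_5, chi_0> = (1/8)[1*(1)*conj(1) + 1*(-exp(-3*I*pi/4))*conj(1) + 1*(I)*conj(1) + 1*(-exp(-I*pi/4))*conj(1) + 1*(-1)*conj(1) + 1*(-exp(I*pi/4))*conj(1) + 1*(-I)*conj(1) + 1*(-exp(3*I*pi/4))*conj(1)]
      = (1/8)[(1) + (-exp(-3*I*pi/4)) + (I) + (-exp(-I*pi/4)) + (-1) + (-exp(I*pi/4)) + (-I) + (-exp(3*I*pi/4))] = 0/8 = 0
  <chi_4*chi_5, chi_1> = (1/8)[1*(1)*conj(1) + 1*(-exp(-3*I*pi/4))*conj(exp(I*pi/4)) + 1*(I)*conj(I) + 1*(-exp(-I*pi/4))*conj(exp(3*I*pi/4)) + 1*(-1)*conj(-1) + 1*(-exp(I*pi/4))*conj(exp(-3*I*pi/4)) + 1*(-I)*conj(-I) + 1*(-exp(3*I*pi/4))*conj(exp(-I*pi/4))]
      = (1/8)[(1) + (1) + (1) + (1) + (1) + (1) + (1) + (1)] = 8/8 = 1
  <chi_4*chi_5, chi_2> = (1/8)[1*(1)*conj(1) + 1*(-exp(-3*I*pi/4))*conj(I) + 1*(I)*conj(-1) + 1*(-exp(-I*pi/4))*conj(-I) + 1*(-1)*conj(1) + 1*(-exp(I*pi/4))*conj(I) + 1*(-I)*conj(-1) + 1*(-exp(3*I*pi/4))*conj(-I)]
      = (1/8)[(1) + (exp(-I*pi/4)) + (-I) + (-exp(I*pi/4)) + (-1) + (exp(3*I*pi/4)) + (I) + (-exp(-3*I*pi/4))] = 0/8 = 0
  <chi_4*chi_5, chi_3> = (1/8)[1*(1)*conj(1) + 1*(-exp(-3*I*pi/4))*conj(exp(3*I*pi/4)) + 1*(I)*conj(-I) + 1*(-exp(-I*pi/4))*conj(exp(I*pi/4)) + 1*(-1)*conj(-1) + 1*(-exp(I*pi/4))*conj(exp(-I*pi/4)) + 1*(-I)*conj(I) + 1*(-exp(3*I*pi/4))*conj(exp(-3*I*pi/4))]
      = (1/8)[(1) + (-I) + (-1) + (I) + (1) + (-I) + (-1) + (I)] = 0/8 = 0
  <chi_4*chi_5, chi_4> = (1/8)[1*(1)*conj(1) + 1*(-exp(-3*I*pi/4))*conj(-1) + 1*(I)*conj(1) + 1*(-exp(-I*pi/4))*conj(-1) + 1*(-1)*conj(1) + 1*(-exp(I*pi/4))*conj(-1) + 1*(-I)*conj(1) + 1*(-exp(3*I*pi/4))*conj(-1)]
      = (1/8)[(1) + (exp(-3*I*pi/4)) + (I) + (exp(-I*pi/4)) + (-1) + (exp(I*pi/4)) + (-I) + (exp(3*I*pi/4))] = 0/8 = 0
  <chi_4*chi_5, chi_5> = (1/8)[1*(1)*conj(1) + 1*(-exp(-3*I*pi/4))*conj(exp(-3*I*pi/4)) + 1*(I)*conj(I) + 1*(-exp(-I*pi/4))*conj(exp(-I*pi/4)) + 1*(-1)*conj(-1) + 1*(-exp(I*pi/4))*conj(exp(I*pi/4)) + 1*(-I)*conj(-I) + 1*(-exp(3*I*pi/4))*conj(exp(3*I*pi/4))]
      = (1/8)[(1) + (-1) + (1) + (-1) + (1) + (-1) + (1) + (-1)] = 0/8 = 0
  <chi_4*chi_5, chi_6> = (1/8)[1*(1)*conj(1) + 1*(-exp(-3*I*pi/4))*conj(-I) + 1*(I)*conj(-1) + 1*(-exp(-I*pi/4))*conj(I) + 1*(-1)*conj(1) + 1*(-exp(I*pi/4))*conj(-I) + 1*(-I)*conj(-1) + 1*(-exp(3*I*pi/4))*conj(I)]
      = (1/8)[(1) + (-exp(-I*pi/4)) + (-I) + (exp(I*pi/4)) + (-1) + (-exp(3*I*pi/4)) + (I) + (exp(-3*I*pi/4))] = 0/8 = 0
  <chi_4*chi_5, chi_7> = (1/8)[1*(1)*conj(1) + 1*(-exp(-3*I*pi/4))*conj(exp(-I*pi/4)) + 1*(I)*conj(-I) + 1*(-exp(-I*pi/4))*conj(exp(-3*I*pi/4)) + 1*(-1)*conj(-1) + 1*(-exp(I*pi/4))*conj(exp(3*I*pi/4)) + 1*(-I)*conj(I) + 1*(-exp(3*I*pi/4))*conj(exp(I*pi/4))]
      = (1/8)[(1) + (I) + (-1) + (-I) + (1) + (I) + (-1) + (-I)] = 0/8 = 0
(Exp terms are combined using exp(i*s)*conj(exp(i*t)) = exp(i*(s-t)), and sums of them are collapsed using the identity that for every m > 1 the m distinct m-th roots of unity sum to 0, e.g. 1 + exp(2*I*pi/3) + exp(-2*I*pi/3) = 0.)
Hence the multiplicities are chi_1: 1. Dimension check: dim(chi_4)*dim(chi_5) = 1*1 = 1 and sum (mult * dim) = 1*1 = 1.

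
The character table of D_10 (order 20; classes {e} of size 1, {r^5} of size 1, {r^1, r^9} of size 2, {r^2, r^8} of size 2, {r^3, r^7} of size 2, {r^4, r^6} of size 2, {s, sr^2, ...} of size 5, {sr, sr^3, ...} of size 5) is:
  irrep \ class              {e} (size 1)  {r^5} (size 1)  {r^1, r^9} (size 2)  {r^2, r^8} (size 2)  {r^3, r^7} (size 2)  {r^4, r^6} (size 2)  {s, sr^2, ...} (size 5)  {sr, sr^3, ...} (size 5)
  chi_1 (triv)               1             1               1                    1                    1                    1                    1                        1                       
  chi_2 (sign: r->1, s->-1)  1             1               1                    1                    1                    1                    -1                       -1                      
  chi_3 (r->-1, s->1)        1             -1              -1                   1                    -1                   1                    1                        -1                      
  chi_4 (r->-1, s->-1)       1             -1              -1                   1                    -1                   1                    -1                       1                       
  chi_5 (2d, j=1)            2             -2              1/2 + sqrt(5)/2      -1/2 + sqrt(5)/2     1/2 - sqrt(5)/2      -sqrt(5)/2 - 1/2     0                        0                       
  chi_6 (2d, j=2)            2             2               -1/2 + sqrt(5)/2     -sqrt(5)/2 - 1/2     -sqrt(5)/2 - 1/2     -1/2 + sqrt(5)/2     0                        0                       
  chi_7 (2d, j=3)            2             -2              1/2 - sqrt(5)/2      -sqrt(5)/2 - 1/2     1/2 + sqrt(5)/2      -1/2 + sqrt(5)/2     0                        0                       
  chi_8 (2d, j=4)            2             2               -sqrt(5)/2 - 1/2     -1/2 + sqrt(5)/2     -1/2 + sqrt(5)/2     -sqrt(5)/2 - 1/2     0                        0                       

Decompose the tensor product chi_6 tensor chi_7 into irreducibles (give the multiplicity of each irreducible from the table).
chi_6 tensor chi_7 = chi_3 + chi_4 + chi_5 (all other irreducibles have multiplicity 0).

Reasoning: The character of a tensor product is the pointwise product (chi_6 * chi_7)(C) = chi_6(C) * chi_7(C):
  {e}: (2)*(2), {r^5}: (2)*(-2), {r^1, r^9}: (-1/2 + sqrt(5)/2)*(1/2 - sqrt(5)/2), {r^2, r^8}: (-sqrt(5)/2 - 1/2)*(-sqrt(5)/2 - 1/2), {r^3, r^7}: (-sqrt(5)/2 - 1/2)*(1/2 + sqrt(5)/2), {r^4, r^6}: (-1/2 + sqrt(5)/2)*(-1/2 + sqrt(5)/2), {s, sr^2, ...}: (0)*(0), {sr, sr^3, ...}: (0)*(0)
so (chi_6 * chi_7) takes values
  {e} -> 4, {r^5} -> -4, {r^1, r^9} -> -3/2 + sqrt(5)/2, {r^2, r^8} -> sqrt(5)/2 + 3/2, {r^3, r^7} -> -3/2 - sqrt(5)/2, {r^4, r^6} -> 3/2 - sqrt(5)/2, {s, sr^2, ...} -> 0, {sr, sr^3, ...} -> 0.
Now take the inner product of this character with each irreducible chi from the table, <chi_6*chi_7, chi> = (1/20) sum_C |C| (chi_6*chi_7)(C) conj(chi(C)):
  <chi_6*chi_7, chi_1> = (1/20)[1*(4)*conj(1) + 1*(-4)*conj(1) + 2*(-3/2 + sqrt(5)/2)*conj(1) + 2*(sqrt(5)/2 + 3/2)*conj(1) + 2*(-3/2 - sqrt(5)/2)*conj(1) + 2*(3/2 - sqrt(5)/2)*conj(1) + 5*(0)*conj(1) + 5*(0)*conj(1)]
      = (1/20)[(4) + (-4) + (-3 + sqrt(5)) + (sqrt(5) + 3) + (-3 - sqrt(5)) + (3 - sqrt(5)) + (0) + (0)] = 0/20 = 0
  <chi_6*chi_7, chi_2> = (1/20)[1*(4)*conj(1) + 1*(-4)*conj(1) + 2*(-3/2 + sqrt(5)/2)*conj(1) + 2*(sqrt(5)/2 + 3/2)*conj(1) + 2*(-3/2 - sqrt(5)/2)*conj(1) + 2*(3/2 - sqrt(5)/2)*conj(1) + 5*(0)*conj(-1) + 5*(0)*conj(-1)]
      = (1/20)[(4) + (-4) + (-3 + sqrt(5)) + (sqrt(5) + 3) + (-3 - sqrt(5)) + (3 - sqrt(5)) + (0) + (0)] = 0/20 = 0
  <chi_6*chi_7, chi_3> = (1/20)[1*(4)*conj(1) + 1*(-4)*conj(-1) + 2*(-3/2 + sqrt(5)/2)*conj(-1) + 2*(sqrt(5)/2 + 3/2)*conj(1) + 2*(-3/2 - sqrt(5)/2)*conj(-1) + 2*(3/2 - sqrt(5)/2)*conj(1) + 5*(0)*conj(1) + 5*(0)*conj(-1)]
      = (1/20)[(4) + (4) + (3 - sqrt(5)) + (sqrt(5) + 3) + (sqrt(5) + 3) + (3 - sqrt(5)) + (0) + (0)] = 20/20 = 1
  <chi_6*chi_7, chi_4> = (1/20)[1*(4)*conj(1) + 1*(-4)*conj(-1) + 2*(-3/2 + sqrt(5)/2)*conj(-1) + 2*(sqrt(5)/2 + 3/2)*conj(1) + 2*(-3/2 - sqrt(5)/2)*conj(-1) + 2*(3/2 - sqrt(5)/2)*conj(1) + 5*(0)*conj(-1) + 5*(0)*conj(1)]
      = (1/20)[(4) + (4) + (3 - sqrt(5)) + (sqrt(5) + 3) + (sqrt(5) + 3) + (3 - sqrt(5)) + (0) + (0)] = 20/20 = 1
  <chi_6*chi_7, chi_5> = (1/20)[1*(4)*conj(2) + 1*(-4)*conj(-2) + 2*(-3/2 + sqrt(5)/2)*conj(1/2 + sqrt(5)/2) + 2*(sqrt(5)/2 + 3/2)*conj(-1/2 + sqrt(5)/2) + 2*(-3/2 - sqrt(5)/2)*conj(1/2 - sqrt(5)/2) + 2*(3/2 - sqrt(5)/2)*conj(-sqrt(5)/2 - 1/2) + 5*(0)*conj(0) + 5*(0)*conj(0)]
      = (1/20)[(8) + (8) + (1 - sqrt(5)) + (1 + sqrt(5)) + (1 + sqrt(5)) + (1 - sqrt(5)) + (0) + (0)] = 20/20 = 1
  <chi_6*chi_7, chi_6> = (1/20)[1*(4)*conj(2) + 1*(-4)*conj(2) + 2*(-3/2 + sqrt(5)/2)*conj(-1/2 + sqrt(5)/2) + 2*(sqrt(5)/2 + 3/2)*conj(-sqrt(5)/2 - 1/2) + 2*(-3/2 - sqrt(5)/2)*conj(-sqrt(5)/2 - 1/2) + 2*(3/2 - sqrt(5)/2)*conj(-1/2 + sqrt(5)/2) + 5*(0)*conj(0) + 5*(0)*conj(0)]
      = (1/20)[(8) + (-8) + (4 - 2*sqrt(5)) + (-2*sqrt(5) - 4) + (4 + 2*sqrt(5)) + (-4 + 2*sqrt(5)) + (0) + (0)] = 0/20 = 0
  <chi_6*chi_7, chi_7> = (1/20)[1*(4)*conj(2) + 1*(-4)*conj(-2) + 2*(-3/2 + sqrt(5)/2)*conj(1/2 - sqrt(5)/2) + 2*(sqrt(5)/2 + 3/2)*conj(-sqrt(5)/2 - 1/2) + 2*(-3/2 - sqrt(5)/2)*conj(1/2 + sqrt(5)/2) + 2*(3/2 - sqrt(5)/2)*conj(-1/2 + sqrt(5)/2) + 5*(0)*conj(0) + 5*(0)*conj(0)]
      = (1/20)[(8) + (8) + (-4 + 2*sqrt(5)) + (-2*sqrt(5) - 4) + (-2*sqrt(5) - 4) + (-4 + 2*sqrt(5)) + (0) + (0)] = 0/20 = 0
  <chi_6*chi_7, chi_8> = (1/20)[1*(4)*conj(2) + 1*(-4)*conj(2) + 2*(-3/2 + sqrt(5)/2)*conj(-sqrt(5)/2 - 1/2) + 2*(sqrt(5)/2 + 3/2)*conj(-1/2 + sqrt(5)/2) + 2*(-3/2 - sqrt(5)/2)*conj(-1/2 + sqrt(5)/2) + 2*(3/2 - sqrt(5)/2)*conj(-sqrt(5)/2 - 1/2) + 5*(0)*conj(0) + 5*(0)*conj(0)]
      = (1/20)[(8) + (-8) + (-1 + sqrt(5)) + (1 + sqrt(5)) + (-sqrt(5) - 1) + (1 - sqrt(5)) + (0) + (0)] = 0/20 = 0
Hence the multiplicities are chi_3: 1, chi_4: 1, chi_5: 1. Dimension check: dim(chi_6)*dim(chi_7) = 2*2 = 4 and sum (mult * dim) = 1*1 + 1*1 + 1*2 = 4.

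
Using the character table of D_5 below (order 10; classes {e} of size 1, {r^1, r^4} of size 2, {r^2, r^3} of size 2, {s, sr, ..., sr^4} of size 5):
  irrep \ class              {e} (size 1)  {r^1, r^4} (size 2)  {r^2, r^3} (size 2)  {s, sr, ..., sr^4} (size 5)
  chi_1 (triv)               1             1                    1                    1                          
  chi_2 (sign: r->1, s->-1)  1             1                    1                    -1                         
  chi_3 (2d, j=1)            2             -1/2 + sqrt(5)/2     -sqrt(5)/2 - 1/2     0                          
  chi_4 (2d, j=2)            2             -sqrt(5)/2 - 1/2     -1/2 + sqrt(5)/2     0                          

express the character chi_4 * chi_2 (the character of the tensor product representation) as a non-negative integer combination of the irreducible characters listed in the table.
chi_4 tensor chi_2 = chi_4 (all other irreducibles have multiplicity 0).

Argument: The character of a tensor product is the pointwise product (chi_4 * chi_2)(C) = chi_4(C) * chi_2(C):
  {e}: (2)*(1), {r^1, r^4}: (-sqrt(5)/2 - 1/2)*(1), {r^2, r^3}: (-1/2 + sqrt(5)/2)*(1), {s, sr, ..., sr^4}: (0)*(-1)
so (chi_4 * chi_2) takes values
  {e} -> 2, {r^1, r^4} -> -sqrt(5)/2 - 1/2, {r^2, r^3} -> -1/2 + sqrt(5)/2, {s, sr, ..., sr^4} -> 0.
Now take the inner product of this character with each irreducible chi from the table, <chi_4*chi_2, chi> = (1/10) sum_C |C| (chi_4*chi_2)(C) conj(chi(C)):
  <chi_4*chi_2, chi_1> = (1/10)[1*(2)*conj(1) + 2*(-sqrt(5)/2 - 1/2)*conj(1) + 2*(-1/2 + sqrt(5)/2)*conj(1) + 5*(0)*conj(1)]
      = (1/10)[(2) + (-sqrt(5) - 1) + (-1 + sqrt(5)) + (0)] = 0/10 = 0
  <chi_4*chi_2, chi_2> = (1/10)[1*(2)*conj(1) + 2*(-sqrt(5)/2 - 1/2)*conj(1) + 2*(-1/2 + sqrt(5)/2)*conj(1) + 5*(0)*conj(-1)]
      = (1/10)[(2) + (-sqrt(5) - 1) + (-1 + sqrt(5)) + (0)] = 0/10 = 0
  <chi_4*chi_2, chi_3> = (1/10)[1*(2)*conj(2) + 2*(-sqrt(5)/2 - 1/2)*conj(-1/2 + sqrt(5)/2) + 2*(-1/2 + sqrt(5)/2)*conj(-sqrt(5)/2 - 1/2) + 5*(0)*conj(0)]
      = (1/10)[(4) + (-2) + (-2) + (0)] = 0/10 = 0
  <chi_4*chi_2, chi_4> = (1/10)[1*(2)*conj(2) + 2*(-sqrt(5)/2 - 1/2)*conj(-sqrt(5)/2 - 1/2) + 2*(-1/2 + sqrt(5)/2)*conj(-1/2 + sqrt(5)/2) + 5*(0)*conj(0)]
      = (1/10)[(4) + (sqrt(5) + 3) + (3 - sqrt(5)) + (0)] = 10/10 = 1
Hence the multiplicities are chi_4: 1. Dimension check: dim(chi_4)*dim(chi_2) = 2*1 = 2 and sum (mult * dim) = 1*2 = 2.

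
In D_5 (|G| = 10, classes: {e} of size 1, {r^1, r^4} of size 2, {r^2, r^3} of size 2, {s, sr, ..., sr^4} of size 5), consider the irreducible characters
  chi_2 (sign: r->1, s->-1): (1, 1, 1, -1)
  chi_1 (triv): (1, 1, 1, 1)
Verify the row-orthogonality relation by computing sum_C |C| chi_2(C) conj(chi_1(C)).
Sum = 0; so <chi_2, chi_1> = 0 (distinct irreducibles are orthogonal).

Details: Compute term by term over conjugacy classes (|C| * chi_2(C) * conj(chi_1(C))):
  1*(1)*conj(1) + 2*(1)*conj(1) + 2*(1)*conj(1) + 5*(-1)*conj(1)
  = (1) + (2) + (2) + (-5)
  = 0.
Dividing by |G| = 10 gives 0/10 = 0, matching the row-orthogonality relation <chi_2, chi_1> = [chi_2 = chi_1].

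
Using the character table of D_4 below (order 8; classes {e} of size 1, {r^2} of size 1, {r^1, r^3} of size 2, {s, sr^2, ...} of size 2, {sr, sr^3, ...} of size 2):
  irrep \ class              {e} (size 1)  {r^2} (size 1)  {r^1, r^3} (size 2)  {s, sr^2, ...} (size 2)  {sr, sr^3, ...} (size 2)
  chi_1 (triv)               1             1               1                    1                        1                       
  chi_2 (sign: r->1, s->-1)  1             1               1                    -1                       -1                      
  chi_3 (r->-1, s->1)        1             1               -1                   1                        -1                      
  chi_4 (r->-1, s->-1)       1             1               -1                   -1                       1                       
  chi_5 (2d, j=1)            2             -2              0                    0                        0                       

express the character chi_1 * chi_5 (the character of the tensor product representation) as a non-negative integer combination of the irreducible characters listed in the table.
chi_1 tensor chi_5 = chi_5 (all other irreducibles have multiplicity 0).

Justification: The character of a tensor product is the pointwise product (chi_1 * chi_5)(C) = chi_1(C) * chi_5(C):
  {e}: (1)*(2), {r^2}: (1)*(-2), {r^1, r^3}: (1)*(0), {s, sr^2, ...}: (1)*(0), {sr, sr^3, ...}: (1)*(0)
so (chi_1 * chi_5) takes values
  {e} -> 2, {r^2} -> -2, {r^1, r^3} -> 0, {s, sr^2, ...} -> 0, {sr, sr^3, ...} -> 0.
Now take the inner product of this character with each irreducible chi from the table, <chi_1*chi_5, chi> = (1/8) sum_C |C| (chi_1*chi_5)(C) conj(chi(C)):
  <chi_1*chi_5, chi_1> = (1/8)[1*(2)*conj(1) + 1*(-2)*conj(1) + 2*(0)*conj(1) + 2*(0)*conj(1) + 2*(0)*conj(1)]
      = (1/8)[(2) + (-2) + (0) + (0) + (0)] = 0/8 = 0
  <chi_1*chi_5, chi_2> = (1/8)[1*(2)*conj(1) + 1*(-2)*conj(1) + 2*(0)*conj(1) + 2*(0)*conj(-1) + 2*(0)*conj(-1)]
      = (1/8)[(2) + (-2) + (0) + (0) + (0)] = 0/8 = 0
  <chi_1*chi_5, chi_3> = (1/8)[1*(2)*conj(1) + 1*(-2)*conj(1) + 2*(0)*conj(-1) + 2*(0)*conj(1) + 2*(0)*conj(-1)]
      = (1/8)[(2) + (-2) + (0) + (0) + (0)] = 0/8 = 0
  <chi_1*chi_5, chi_4> = (1/8)[1*(2)*conj(1) + 1*(-2)*conj(1) + 2*(0)*conj(-1) + 2*(0)*conj(-1) + 2*(0)*conj(1)]
      = (1/8)[(2) + (-2) + (0) + (0) + (0)] = 0/8 = 0
  <chi_1*chi_5, chi_5> = (1/8)[1*(2)*conj(2) + 1*(-2)*conj(-2) + 2*(0)*conj(0) + 2*(0)*conj(0) + 2*(0)*conj(0)]
      = (1/8)[(4) + (4) + (0) + (0) + (0)] = 8/8 = 1
Hence the multiplicities are chi_5: 1. Dimension check: dim(chi_1)*dim(chi_5) = 1*2 = 2 and sum (mult * dim) = 1*2 = 2.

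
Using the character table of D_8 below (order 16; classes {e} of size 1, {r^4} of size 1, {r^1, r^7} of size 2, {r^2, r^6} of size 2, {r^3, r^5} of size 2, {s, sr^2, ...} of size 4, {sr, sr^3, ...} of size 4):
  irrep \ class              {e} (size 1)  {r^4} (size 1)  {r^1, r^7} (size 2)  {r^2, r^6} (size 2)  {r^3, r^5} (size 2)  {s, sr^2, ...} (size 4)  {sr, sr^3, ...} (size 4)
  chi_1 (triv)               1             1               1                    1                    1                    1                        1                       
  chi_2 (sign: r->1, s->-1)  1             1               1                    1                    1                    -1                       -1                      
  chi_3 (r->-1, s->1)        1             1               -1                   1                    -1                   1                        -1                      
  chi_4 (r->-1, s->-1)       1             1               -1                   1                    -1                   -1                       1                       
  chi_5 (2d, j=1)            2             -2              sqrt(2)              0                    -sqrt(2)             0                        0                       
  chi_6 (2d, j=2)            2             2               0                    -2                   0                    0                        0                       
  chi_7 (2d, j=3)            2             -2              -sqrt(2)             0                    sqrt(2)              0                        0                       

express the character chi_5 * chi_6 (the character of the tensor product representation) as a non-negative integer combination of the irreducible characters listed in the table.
chi_5 tensor chi_6 = chi_5 + chi_7 (all other irreducibles have multiplicity 0).

Explanation: The character of a tensor product is the pointwise product (chi_5 * chi_6)(C) = chi_5(C) * chi_6(C):
  {e}: (2)*(2), {r^4}: (-2)*(2), {r^1, r^7}: (sqrt(2))*(0), {r^2, r^6}: (0)*(-2), {r^3, r^5}: (-sqrt(2))*(0), {s, sr^2, ...}: (0)*(0), {sr, sr^3, ...}: (0)*(0)
so (chi_5 * chi_6) takes values
  {e} -> 4, {r^4} -> -4, {r^1, r^7} -> 0, {r^2, r^6} -> 0, {r^3, r^5} -> 0, {s, sr^2, ...} -> 0, {sr, sr^3, ...} -> 0.
Now take the inner product of this character with each irreducible chi from the table, <chi_5*chi_6, chi> = (1/16) sum_C |C| (chi_5*chi_6)(C) conj(chi(C)):
  <chi_5*chi_6, chi_1> = (1/16)[1*(4)*conj(1) + 1*(-4)*conj(1) + 2*(0)*conj(1) + 2*(0)*conj(1) + 2*(0)*conj(1) + 4*(0)*conj(1) + 4*(0)*conj(1)]
      = (1/16)[(4) + (-4) + (0) + (0) + (0) + (0) + (0)] = 0/16 = 0
  <chi_5*chi_6, chi_2> = (1/16)[1*(4)*conj(1) + 1*(-4)*conj(1) + 2*(0)*conj(1) + 2*(0)*conj(1) + 2*(0)*conj(1) + 4*(0)*conj(-1) + 4*(0)*conj(-1)]
      = (1/16)[(4) + (-4) + (0) + (0) + (0) + (0) + (0)] = 0/16 = 0
  <chi_5*chi_6, chi_3> = (1/16)[1*(4)*conj(1) + 1*(-4)*conj(1) + 2*(0)*conj(-1) + 2*(0)*conj(1) + 2*(0)*conj(-1) + 4*(0)*conj(1) + 4*(0)*conj(-1)]
      = (1/16)[(4) + (-4) + (0) + (0) + (0) + (0) + (0)] = 0/16 = 0
  <chi_5*chi_6, chi_4> = (1/16)[1*(4)*conj(1) + 1*(-4)*conj(1) + 2*(0)*conj(-1) + 2*(0)*conj(1) + 2*(0)*conj(-1) + 4*(0)*conj(-1) + 4*(0)*conj(1)]
      = (1/16)[(4) + (-4) + (0) + (0) + (0) + (0) + (0)] = 0/16 = 0
  <chi_5*chi_6, chi_5> = (1/16)[1*(4)*conj(2) + 1*(-4)*conj(-2) + 2*(0)*conj(sqrt(2)) + 2*(0)*conj(0) + 2*(0)*conj(-sqrt(2)) + 4*(0)*conj(0) + 4*(0)*conj(0)]
      = (1/16)[(8) + (8) + (0) + (0) + (0) + (0) + (0)] = 16/16 = 1
  <chi_5*chi_6, chi_6> = (1/16)[1*(4)*conj(2) + 1*(-4)*conj(2) + 2*(0)*conj(0) + 2*(0)*conj(-2) + 2*(0)*conj(0) + 4*(0)*conj(0) + 4*(0)*conj(0)]
      = (1/16)[(8) + (-8) + (0) + (0) + (0) + (0) + (0)] = 0/16 = 0
  <chi_5*chi_6, chi_7> = (1/16)[1*(4)*conj(2) + 1*(-4)*conj(-2) + 2*(0)*conj(-sqrt(2)) + 2*(0)*conj(0) + 2*(0)*conj(sqrt(2)) + 4*(0)*conj(0) + 4*(0)*conj(0)]
      = (1/16)[(8) + (8) + (0) + (0) + (0) + (0) + (0)] = 16/16 = 1
Hence the multiplicities are chi_5: 1, chi_7: 1. Dimension check: dim(chi_5)*dim(chi_6) = 2*2 = 4 and sum (mult * dim) = 1*2 + 1*2 = 4.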